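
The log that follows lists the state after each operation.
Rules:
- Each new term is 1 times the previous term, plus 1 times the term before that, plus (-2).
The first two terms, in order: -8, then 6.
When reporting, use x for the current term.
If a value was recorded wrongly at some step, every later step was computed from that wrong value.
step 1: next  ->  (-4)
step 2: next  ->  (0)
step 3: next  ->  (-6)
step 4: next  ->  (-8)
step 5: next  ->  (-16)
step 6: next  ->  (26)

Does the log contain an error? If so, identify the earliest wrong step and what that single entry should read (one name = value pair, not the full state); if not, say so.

step 6, x = -26

1. x = 1*(6) + (1)*(-8) + (-2) = -4 (consistent with the log)
2. x = 1*(-4) + (1)*(6) + (-2) = 0 (checks out)
3. x = 1*(0) + (1)*(-4) + (-2) = -6 (checks out)
4. x = 1*(-6) + (1)*(0) + (-2) = -8 (exactly as logged)
5. x = 1*(-8) + (1)*(-6) + (-2) = -16 (in agreement)
6. x = 1*(-16) + (1)*(-8) + (-2) = -26 (not what was recorded)
Step 6 is the first one off; corrected, x = -26.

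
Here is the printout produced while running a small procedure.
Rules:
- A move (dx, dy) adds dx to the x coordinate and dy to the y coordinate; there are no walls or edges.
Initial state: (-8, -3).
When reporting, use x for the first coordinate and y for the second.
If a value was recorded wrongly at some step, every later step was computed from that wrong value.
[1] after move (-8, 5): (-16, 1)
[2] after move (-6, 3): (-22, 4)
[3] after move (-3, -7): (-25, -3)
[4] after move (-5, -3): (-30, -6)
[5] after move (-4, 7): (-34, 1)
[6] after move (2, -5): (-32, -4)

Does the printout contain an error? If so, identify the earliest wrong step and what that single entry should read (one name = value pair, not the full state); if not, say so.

Recomputing the run from the initial state:
step 1: x = -16, y = 2
step 2: x = -22, y = 5
step 3: x = -25, y = -2
step 4: x = -30, y = -5
step 5: x = -34, y = 2
step 6: x = -32, y = -3
The first disagreement with the printout is at step 1, where the value should be y = 2.

step 1, y = 2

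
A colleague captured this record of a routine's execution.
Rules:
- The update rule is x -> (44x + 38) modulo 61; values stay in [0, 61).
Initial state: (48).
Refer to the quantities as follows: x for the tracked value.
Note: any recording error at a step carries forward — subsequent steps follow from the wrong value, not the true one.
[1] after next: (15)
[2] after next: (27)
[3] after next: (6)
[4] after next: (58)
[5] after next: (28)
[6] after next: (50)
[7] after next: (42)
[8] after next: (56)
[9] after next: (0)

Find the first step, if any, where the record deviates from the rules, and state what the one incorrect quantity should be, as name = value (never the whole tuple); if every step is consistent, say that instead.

1. x = (44*48 + 38) mod 61 = 15 (no discrepancy)
2. x = (44*15 + 38) mod 61 = 27 (no discrepancy)
3. x = (44*27 + 38) mod 61 = 6 (agrees with the record)
4. x = (44*6 + 38) mod 61 = 58 (checks out)
5. x = (44*58 + 38) mod 61 = 28 (same as recorded)
6. x = (44*28 + 38) mod 61 = 50 (checks out)
7. x = (44*50 + 38) mod 61 = 42 (matches)
8. x = (44*42 + 38) mod 61 = 56 (confirmed correct)
9. x = (44*56 + 38) mod 61 = 1 (the recorded entry deviates here)
The earliest wrong entry is at step 9: it should read x = 1.

step 9, x = 1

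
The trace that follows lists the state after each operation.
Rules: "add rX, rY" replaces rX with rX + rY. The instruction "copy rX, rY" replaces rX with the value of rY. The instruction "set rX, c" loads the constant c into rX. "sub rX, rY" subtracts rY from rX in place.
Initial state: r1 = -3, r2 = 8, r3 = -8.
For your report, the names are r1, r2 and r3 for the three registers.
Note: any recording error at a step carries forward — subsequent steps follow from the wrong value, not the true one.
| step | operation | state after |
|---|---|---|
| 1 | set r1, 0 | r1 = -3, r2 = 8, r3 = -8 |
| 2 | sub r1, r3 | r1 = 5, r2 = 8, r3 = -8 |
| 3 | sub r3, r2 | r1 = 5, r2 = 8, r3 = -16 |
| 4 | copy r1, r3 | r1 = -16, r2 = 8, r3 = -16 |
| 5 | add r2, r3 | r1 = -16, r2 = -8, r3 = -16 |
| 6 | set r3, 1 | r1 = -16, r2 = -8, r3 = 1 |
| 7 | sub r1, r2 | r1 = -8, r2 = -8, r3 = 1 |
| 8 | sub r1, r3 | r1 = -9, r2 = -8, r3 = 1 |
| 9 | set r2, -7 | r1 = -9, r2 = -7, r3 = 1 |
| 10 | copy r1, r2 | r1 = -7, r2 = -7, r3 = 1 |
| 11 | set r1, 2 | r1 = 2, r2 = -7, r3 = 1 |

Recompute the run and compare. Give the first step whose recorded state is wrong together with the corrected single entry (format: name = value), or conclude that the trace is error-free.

step 1, r1 = 0

1. r1 = 0 (first mismatch against the trace)
The audit stops at step 1: the recorded entry is wrong and should be r1 = 0.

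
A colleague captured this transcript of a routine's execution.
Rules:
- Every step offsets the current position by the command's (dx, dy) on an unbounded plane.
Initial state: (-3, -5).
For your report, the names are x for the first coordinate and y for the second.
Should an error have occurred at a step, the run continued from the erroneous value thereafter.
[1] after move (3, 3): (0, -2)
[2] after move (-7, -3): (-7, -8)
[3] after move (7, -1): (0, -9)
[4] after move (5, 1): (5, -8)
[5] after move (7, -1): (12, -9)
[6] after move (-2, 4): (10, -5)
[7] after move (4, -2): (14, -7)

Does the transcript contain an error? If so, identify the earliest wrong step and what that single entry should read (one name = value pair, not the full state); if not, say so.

step 2, y = -5

1. x = -3 + (3) = 0, y = -5 + (3) = -2 (no discrepancy)
2. x = 0 + (-7) = -7, y = -2 + (-3) = -5 (this is not what the transcript shows)
Conclusion: step 2 carries the first error; the entry should be y = -5.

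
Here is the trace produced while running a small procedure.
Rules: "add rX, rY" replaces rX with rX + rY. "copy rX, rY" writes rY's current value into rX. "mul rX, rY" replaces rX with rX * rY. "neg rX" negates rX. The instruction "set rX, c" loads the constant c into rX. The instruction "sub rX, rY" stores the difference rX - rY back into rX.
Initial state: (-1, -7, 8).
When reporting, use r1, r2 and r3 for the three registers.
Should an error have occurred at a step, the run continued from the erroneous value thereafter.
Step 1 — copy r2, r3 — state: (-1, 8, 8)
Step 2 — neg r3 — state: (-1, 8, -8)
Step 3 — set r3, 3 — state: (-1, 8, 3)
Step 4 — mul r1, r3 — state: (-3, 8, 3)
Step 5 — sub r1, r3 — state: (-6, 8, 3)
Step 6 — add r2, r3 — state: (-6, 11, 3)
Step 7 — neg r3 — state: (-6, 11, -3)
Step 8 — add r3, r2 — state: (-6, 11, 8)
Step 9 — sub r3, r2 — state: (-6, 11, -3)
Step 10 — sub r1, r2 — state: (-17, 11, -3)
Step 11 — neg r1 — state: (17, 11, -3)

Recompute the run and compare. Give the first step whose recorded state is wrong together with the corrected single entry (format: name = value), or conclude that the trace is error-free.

Step 1: r2 = 8 — checks out.
Step 2: r3 = -(8) = -8 — confirmed correct.
Step 3: r3 = 3 — exactly as logged.
Step 4: r1 = -1 * 3 = -3 — confirmed correct.
Step 5: r1 = -3 - 3 = -6 — verified.
Step 6: r2 = 8 + 3 = 11 — matches.
Step 7: r3 = -(3) = -3 — exactly as logged.
Step 8: r3 = -3 + 11 = 8 — same as recorded.
Step 9: r3 = 8 - 11 = -3 — same as recorded.
Step 10: r1 = -6 - 11 = -17 — exactly as logged.
Step 11: r1 = -(-17) = 17 — verified.
All entries verified; no error found.

no error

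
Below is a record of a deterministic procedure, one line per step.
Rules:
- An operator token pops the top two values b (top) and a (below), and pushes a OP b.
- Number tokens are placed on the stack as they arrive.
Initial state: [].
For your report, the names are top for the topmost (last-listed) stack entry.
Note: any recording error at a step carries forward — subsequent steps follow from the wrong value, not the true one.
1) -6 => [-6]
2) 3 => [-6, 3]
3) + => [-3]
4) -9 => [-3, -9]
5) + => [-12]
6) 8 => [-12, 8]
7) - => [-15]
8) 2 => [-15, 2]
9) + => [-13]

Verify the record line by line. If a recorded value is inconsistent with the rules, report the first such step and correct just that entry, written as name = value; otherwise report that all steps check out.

step 7, top = -20

1. push -6: top = -6 (agrees with the record)
2. push 3: top = 3 (matches)
3. -6 + 3 = -3 (in agreement)
4. push -9: top = -9 (no discrepancy)
5. -3 + -9 = -12 (no discrepancy)
6. push 8: top = 8 (confirmed correct)
7. -12 - 8 = -20 (the record disagrees here)
Conclusion: step 7 carries the first error; the entry should be top = -20.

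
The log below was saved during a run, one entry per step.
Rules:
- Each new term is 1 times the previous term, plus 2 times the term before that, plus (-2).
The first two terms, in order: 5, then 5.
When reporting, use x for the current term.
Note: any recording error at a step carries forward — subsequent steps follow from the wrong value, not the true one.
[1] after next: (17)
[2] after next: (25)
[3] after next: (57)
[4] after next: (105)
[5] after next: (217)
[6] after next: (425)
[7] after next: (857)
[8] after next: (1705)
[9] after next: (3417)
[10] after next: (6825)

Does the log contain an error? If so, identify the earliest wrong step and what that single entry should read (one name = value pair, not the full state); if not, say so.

Recomputing the run from the initial state:
step 1: x = 13
step 2: x = 21
step 3: x = 45
step 4: x = 85
step 5: x = 173
step 6: x = 341
step 7: x = 685
step 8: x = 1365
step 9: x = 2733
step 10: x = 5461
The first disagreement with the log is at step 1, where the value should be x = 13.

step 1, x = 13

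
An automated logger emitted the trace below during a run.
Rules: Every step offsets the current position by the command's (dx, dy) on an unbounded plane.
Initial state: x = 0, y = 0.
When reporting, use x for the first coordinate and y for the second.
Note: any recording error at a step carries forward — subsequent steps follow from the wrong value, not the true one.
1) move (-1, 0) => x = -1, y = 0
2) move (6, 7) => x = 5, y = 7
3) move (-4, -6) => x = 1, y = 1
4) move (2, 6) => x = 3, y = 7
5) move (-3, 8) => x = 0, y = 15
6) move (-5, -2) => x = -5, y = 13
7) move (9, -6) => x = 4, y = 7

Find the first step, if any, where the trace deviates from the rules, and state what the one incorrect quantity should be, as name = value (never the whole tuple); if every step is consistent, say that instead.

no error

Recomputing the run from the initial state:
step 1: x = -1, y = 0
step 2: x = 5, y = 7
step 3: x = 1, y = 1
step 4: x = 3, y = 7
step 5: x = 0, y = 15
step 6: x = -5, y = 13
step 7: x = 4, y = 7
This matches the trace at every step.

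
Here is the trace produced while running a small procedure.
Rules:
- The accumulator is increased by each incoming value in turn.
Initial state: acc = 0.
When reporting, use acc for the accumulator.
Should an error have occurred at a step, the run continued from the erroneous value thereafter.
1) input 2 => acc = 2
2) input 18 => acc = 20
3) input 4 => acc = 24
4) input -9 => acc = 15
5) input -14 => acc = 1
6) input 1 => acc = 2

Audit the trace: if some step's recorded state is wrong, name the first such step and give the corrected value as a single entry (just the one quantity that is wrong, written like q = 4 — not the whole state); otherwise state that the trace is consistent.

1. acc = 0 + 2 = 2 (checks out)
2. acc = 2 + 18 = 20 (confirmed correct)
3. acc = 20 + 4 = 24 (checks out)
4. acc = 24 + -9 = 15 (verified)
5. acc = 15 + -14 = 1 (no discrepancy)
6. acc = 1 + 1 = 2 (confirmed correct)
Every step is consistent.

no error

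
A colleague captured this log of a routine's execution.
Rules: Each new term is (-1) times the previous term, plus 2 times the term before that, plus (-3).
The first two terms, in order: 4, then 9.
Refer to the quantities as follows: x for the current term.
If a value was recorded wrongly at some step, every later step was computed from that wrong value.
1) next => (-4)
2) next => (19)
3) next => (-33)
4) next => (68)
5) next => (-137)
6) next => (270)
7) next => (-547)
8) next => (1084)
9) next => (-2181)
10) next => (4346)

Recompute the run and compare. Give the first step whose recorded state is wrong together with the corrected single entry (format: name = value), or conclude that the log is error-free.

Recomputing the run from the initial state:
step 1: x = -4
step 2: x = 19
step 3: x = -30
step 4: x = 65
step 5: x = -128
step 6: x = 255
step 7: x = -514
step 8: x = 1021
step 9: x = -2052
step 10: x = 4091
The first disagreement with the log is at step 3, where the value should be x = -30.

step 3, x = -30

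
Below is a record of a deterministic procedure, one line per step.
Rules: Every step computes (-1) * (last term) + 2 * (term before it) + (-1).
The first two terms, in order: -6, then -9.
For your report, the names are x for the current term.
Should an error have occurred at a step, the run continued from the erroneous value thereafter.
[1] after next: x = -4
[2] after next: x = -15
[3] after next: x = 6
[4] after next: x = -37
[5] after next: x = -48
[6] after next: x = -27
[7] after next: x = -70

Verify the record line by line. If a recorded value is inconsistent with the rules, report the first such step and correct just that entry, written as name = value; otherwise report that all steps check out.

step 5, x = 48

1. x = -1*(-9) + (2)*(-6) + (-1) = -4 (no discrepancy)
2. x = -1*(-4) + (2)*(-9) + (-1) = -15 (checks out)
3. x = -1*(-15) + (2)*(-4) + (-1) = 6 (checks out)
4. x = -1*(6) + (2)*(-15) + (-1) = -37 (checks out)
5. x = -1*(-37) + (2)*(6) + (-1) = 48 (this is not what the record shows)
That makes step 5 the first incorrect line — x = 48 is what it should show.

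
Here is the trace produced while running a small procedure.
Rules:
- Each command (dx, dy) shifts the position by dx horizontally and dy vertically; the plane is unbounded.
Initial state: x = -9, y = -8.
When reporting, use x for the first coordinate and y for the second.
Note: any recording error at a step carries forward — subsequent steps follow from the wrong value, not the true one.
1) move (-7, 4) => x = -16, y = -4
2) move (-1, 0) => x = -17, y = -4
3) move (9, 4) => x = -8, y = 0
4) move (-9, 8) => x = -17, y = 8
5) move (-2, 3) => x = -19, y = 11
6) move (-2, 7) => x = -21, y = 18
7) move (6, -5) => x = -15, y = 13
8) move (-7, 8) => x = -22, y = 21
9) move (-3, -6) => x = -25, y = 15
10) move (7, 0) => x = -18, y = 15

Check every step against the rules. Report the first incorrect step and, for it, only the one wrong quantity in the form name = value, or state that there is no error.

Step 1: x = -9 + (-7) = -16, y = -8 + (4) = -4 — consistent with the trace.
Step 2: x = -16 + (-1) = -17, y = -4 + (0) = -4 — exactly as logged.
Step 3: x = -17 + (9) = -8, y = -4 + (4) = 0 — confirmed correct.
Step 4: x = -8 + (-9) = -17, y = 0 + (8) = 8 — matches.
Step 5: x = -17 + (-2) = -19, y = 8 + (3) = 11 — agrees with the trace.
Step 6: x = -19 + (-2) = -21, y = 11 + (7) = 18 — matches.
Step 7: x = -21 + (6) = -15, y = 18 + (-5) = 13 — agrees with the trace.
Step 8: x = -15 + (-7) = -22, y = 13 + (8) = 21 — agrees with the trace.
Step 9: x = -22 + (-3) = -25, y = 21 + (-6) = 15 — consistent with the trace.
Step 10: x = -25 + (7) = -18, y = 15 + (0) = 15 — matches.
Each recorded entry agrees with the recomputation.

no error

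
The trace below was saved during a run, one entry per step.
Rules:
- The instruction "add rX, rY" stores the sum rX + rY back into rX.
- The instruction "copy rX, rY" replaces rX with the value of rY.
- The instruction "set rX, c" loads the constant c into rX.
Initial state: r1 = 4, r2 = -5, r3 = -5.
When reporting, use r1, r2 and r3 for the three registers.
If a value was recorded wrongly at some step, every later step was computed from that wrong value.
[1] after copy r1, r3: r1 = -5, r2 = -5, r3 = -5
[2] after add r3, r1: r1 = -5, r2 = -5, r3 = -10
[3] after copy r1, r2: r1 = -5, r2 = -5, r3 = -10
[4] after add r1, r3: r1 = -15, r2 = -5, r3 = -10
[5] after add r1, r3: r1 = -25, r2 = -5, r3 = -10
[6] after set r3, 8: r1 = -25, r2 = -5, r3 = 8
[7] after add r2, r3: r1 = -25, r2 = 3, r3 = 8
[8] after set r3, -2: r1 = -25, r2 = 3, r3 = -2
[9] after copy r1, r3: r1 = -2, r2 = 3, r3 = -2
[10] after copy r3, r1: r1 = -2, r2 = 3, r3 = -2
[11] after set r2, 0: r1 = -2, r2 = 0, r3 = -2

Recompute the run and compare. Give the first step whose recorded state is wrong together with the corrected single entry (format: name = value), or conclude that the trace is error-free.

no error

Step 1: r1 = -5 — agrees with the trace.
Step 2: r3 = -5 + -5 = -10 — checks out.
Step 3: r1 = -5 — exactly as logged.
Step 4: r1 = -5 + -10 = -15 — checks out.
Step 5: r1 = -15 + -10 = -25 — checks out.
Step 6: r3 = 8 — matches.
Step 7: r2 = -5 + 8 = 3 — matches.
Step 8: r3 = -2 — checks out.
Step 9: r1 = -2 — consistent with the trace.
Step 10: r3 = -2 — confirmed correct.
Step 11: r2 = 0 — confirmed correct.
No step deviates from the rules.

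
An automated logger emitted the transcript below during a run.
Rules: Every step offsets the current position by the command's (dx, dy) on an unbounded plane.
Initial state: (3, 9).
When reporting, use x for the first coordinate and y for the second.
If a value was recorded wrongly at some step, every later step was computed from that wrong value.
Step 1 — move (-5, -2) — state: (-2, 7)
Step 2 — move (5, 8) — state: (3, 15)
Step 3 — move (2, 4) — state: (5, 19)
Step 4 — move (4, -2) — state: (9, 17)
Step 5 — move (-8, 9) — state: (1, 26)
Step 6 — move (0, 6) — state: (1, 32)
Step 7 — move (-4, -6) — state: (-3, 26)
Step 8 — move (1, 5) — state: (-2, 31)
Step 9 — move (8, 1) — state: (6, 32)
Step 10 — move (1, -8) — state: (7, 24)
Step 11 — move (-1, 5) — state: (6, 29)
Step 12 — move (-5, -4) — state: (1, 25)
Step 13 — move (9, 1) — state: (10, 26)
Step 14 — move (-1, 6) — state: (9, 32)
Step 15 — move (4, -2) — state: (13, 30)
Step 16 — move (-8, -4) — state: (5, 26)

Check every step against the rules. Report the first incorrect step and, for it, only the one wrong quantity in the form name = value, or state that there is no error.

no error

step 1: x = 3 + (-5) = -2, y = 9 + (-2) = 7 -> verified
step 2: x = -2 + (5) = 3, y = 7 + (8) = 15 -> agrees with the transcript
step 3: x = 3 + (2) = 5, y = 15 + (4) = 19 -> checks out
step 4: x = 5 + (4) = 9, y = 19 + (-2) = 17 -> no discrepancy
step 5: x = 9 + (-8) = 1, y = 17 + (9) = 26 -> verified
step 6: x = 1 + (0) = 1, y = 26 + (6) = 32 -> verified
step 7: x = 1 + (-4) = -3, y = 32 + (-6) = 26 -> exactly as logged
step 8: x = -3 + (1) = -2, y = 26 + (5) = 31 -> matches
step 9: x = -2 + (8) = 6, y = 31 + (1) = 32 -> matches
step 10: x = 6 + (1) = 7, y = 32 + (-8) = 24 -> same as recorded
step 11: x = 7 + (-1) = 6, y = 24 + (5) = 29 -> verified
step 12: x = 6 + (-5) = 1, y = 29 + (-4) = 25 -> checks out
step 13: x = 1 + (9) = 10, y = 25 + (1) = 26 -> same as recorded
step 14: x = 10 + (-1) = 9, y = 26 + (6) = 32 -> consistent with the transcript
step 15: x = 9 + (4) = 13, y = 32 + (-2) = 30 -> verified
step 16: x = 13 + (-8) = 5, y = 30 + (-4) = 26 -> consistent with the transcript
All steps check out; nothing to correct.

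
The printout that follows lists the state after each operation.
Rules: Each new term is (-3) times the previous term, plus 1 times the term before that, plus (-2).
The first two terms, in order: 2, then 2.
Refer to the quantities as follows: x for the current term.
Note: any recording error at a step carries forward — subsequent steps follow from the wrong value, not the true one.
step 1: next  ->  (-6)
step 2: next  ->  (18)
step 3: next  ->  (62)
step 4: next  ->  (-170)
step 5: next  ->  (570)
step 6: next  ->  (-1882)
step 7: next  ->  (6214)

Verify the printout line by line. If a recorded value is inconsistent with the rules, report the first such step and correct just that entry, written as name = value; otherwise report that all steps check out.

Recomputing the run from the initial state:
step 1: x = -6
step 2: x = 18
step 3: x = -62
step 4: x = 202
step 5: x = -670
step 6: x = 2210
step 7: x = -7302
The first disagreement with the printout is at step 3, where the value should be x = -62.

step 3, x = -62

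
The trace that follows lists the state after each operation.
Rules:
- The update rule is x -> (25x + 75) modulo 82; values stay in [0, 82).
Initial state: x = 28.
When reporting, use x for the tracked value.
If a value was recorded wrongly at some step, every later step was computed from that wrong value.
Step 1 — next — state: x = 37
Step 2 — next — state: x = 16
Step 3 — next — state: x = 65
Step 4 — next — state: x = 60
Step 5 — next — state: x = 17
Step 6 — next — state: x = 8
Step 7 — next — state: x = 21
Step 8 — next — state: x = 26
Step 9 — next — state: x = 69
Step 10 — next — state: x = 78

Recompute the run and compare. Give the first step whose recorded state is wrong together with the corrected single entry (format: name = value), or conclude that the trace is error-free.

step 7, x = 29

step 1: x = (25*28 + 75) mod 82 = 37 -> consistent with the trace
step 2: x = (25*37 + 75) mod 82 = 16 -> checks out
step 3: x = (25*16 + 75) mod 82 = 65 -> consistent with the trace
step 4: x = (25*65 + 75) mod 82 = 60 -> consistent with the trace
step 5: x = (25*60 + 75) mod 82 = 17 -> same as recorded
step 6: x = (25*17 + 75) mod 82 = 8 -> matches
step 7: x = (25*8 + 75) mod 82 = 29 -> the entry is off here
That makes step 7 the first incorrect line — x = 29 is what it should show.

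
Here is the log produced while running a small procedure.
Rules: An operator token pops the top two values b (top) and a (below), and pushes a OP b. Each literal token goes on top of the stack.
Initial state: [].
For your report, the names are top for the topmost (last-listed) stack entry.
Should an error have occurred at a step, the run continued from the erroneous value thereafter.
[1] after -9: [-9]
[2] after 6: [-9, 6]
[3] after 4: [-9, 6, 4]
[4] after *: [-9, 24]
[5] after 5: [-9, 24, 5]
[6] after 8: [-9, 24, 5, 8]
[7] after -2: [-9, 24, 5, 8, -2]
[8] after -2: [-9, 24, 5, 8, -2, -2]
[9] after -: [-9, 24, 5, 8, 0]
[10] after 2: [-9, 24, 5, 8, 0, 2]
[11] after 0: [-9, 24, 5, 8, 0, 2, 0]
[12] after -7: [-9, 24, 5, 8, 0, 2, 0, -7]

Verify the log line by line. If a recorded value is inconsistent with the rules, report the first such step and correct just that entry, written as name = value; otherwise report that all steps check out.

no error

Step 1: push -9: top = -9 — agrees with the log.
Step 2: push 6: top = 6 — no discrepancy.
Step 3: push 4: top = 4 — verified.
Step 4: 6 * 4 = 24 — matches.
Step 5: push 5: top = 5 — checks out.
Step 6: push 8: top = 8 — verified.
Step 7: push -2: top = -2 — same as recorded.
Step 8: push -2: top = -2 — in agreement.
Step 9: -2 - -2 = 0 — no discrepancy.
Step 10: push 2: top = 2 — in agreement.
Step 11: push 0: top = 0 — confirmed correct.
Step 12: push -7: top = -7 — no discrepancy.
No step deviates from the rules.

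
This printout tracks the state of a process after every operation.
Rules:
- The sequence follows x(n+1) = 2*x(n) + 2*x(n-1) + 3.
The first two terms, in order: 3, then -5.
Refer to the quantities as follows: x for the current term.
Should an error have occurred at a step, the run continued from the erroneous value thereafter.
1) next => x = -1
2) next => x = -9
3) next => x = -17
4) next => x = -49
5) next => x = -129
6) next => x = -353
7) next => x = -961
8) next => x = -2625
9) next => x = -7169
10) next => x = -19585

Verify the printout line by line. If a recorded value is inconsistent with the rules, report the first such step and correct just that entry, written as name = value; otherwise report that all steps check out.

Recomputing the run from the initial state:
step 1: x = -1
step 2: x = -9
step 3: x = -17
step 4: x = -49
step 5: x = -129
step 6: x = -353
step 7: x = -961
step 8: x = -2625
step 9: x = -7169
step 10: x = -19585
This matches the printout at every step.

no error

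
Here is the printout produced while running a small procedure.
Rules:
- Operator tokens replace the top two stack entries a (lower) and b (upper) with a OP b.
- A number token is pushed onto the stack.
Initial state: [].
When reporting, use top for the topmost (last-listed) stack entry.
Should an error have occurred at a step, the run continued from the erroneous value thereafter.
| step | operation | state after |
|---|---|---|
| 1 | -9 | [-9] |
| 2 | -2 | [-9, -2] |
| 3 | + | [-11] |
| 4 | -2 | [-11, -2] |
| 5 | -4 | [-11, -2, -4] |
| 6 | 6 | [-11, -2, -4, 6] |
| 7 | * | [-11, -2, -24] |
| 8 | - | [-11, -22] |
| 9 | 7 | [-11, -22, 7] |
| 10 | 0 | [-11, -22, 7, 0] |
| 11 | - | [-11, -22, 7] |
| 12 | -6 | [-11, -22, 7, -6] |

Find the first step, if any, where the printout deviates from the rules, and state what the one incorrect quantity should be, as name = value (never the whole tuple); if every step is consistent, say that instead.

step 8, top = 22

Recomputing the run from the initial state:
step 1: [-9]
step 2: [-9, -2]
step 3: [-11]
step 4: [-11, -2]
step 5: [-11, -2, -4]
step 6: [-11, -2, -4, 6]
step 7: [-11, -2, -24]
step 8: [-11, 22]
step 9: [-11, 22, 7]
step 10: [-11, 22, 7, 0]
step 11: [-11, 22, 7]
step 12: [-11, 22, 7, -6]
The first disagreement with the printout is at step 8, where the value should be top = 22.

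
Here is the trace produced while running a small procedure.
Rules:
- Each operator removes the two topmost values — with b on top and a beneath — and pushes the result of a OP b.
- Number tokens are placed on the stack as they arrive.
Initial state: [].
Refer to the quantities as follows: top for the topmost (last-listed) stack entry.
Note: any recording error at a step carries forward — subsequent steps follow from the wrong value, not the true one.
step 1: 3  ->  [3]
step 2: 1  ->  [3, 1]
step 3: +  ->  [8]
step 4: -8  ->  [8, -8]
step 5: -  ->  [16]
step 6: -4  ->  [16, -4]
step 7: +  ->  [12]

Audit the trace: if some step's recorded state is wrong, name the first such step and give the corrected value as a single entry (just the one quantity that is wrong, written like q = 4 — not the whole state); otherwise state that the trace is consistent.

step 3, top = 4

Recomputing the run from the initial state:
step 1: [3]
step 2: [3, 1]
step 3: [4]
step 4: [4, -8]
step 5: [12]
step 6: [12, -4]
step 7: [8]
The first disagreement with the trace is at step 3, where the value should be top = 4.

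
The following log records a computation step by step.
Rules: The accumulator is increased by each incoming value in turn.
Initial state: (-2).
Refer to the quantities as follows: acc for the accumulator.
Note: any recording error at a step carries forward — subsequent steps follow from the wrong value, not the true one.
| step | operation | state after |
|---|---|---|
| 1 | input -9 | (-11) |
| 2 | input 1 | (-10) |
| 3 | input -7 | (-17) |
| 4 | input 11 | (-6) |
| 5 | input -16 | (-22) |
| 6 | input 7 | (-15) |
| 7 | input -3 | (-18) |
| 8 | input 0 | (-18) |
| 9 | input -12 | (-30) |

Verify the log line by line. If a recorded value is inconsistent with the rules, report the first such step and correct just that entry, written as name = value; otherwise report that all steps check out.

no error

step 1: acc = -2 + -9 = -11 -> matches
step 2: acc = -11 + 1 = -10 -> no discrepancy
step 3: acc = -10 + -7 = -17 -> matches
step 4: acc = -17 + 11 = -6 -> matches
step 5: acc = -6 + -16 = -22 -> verified
step 6: acc = -22 + 7 = -15 -> verified
step 7: acc = -15 + -3 = -18 -> agrees with the log
step 8: acc = -18 + 0 = -18 -> agrees with the log
step 9: acc = -18 + -12 = -30 -> agrees with the log
All steps check out; nothing to correct.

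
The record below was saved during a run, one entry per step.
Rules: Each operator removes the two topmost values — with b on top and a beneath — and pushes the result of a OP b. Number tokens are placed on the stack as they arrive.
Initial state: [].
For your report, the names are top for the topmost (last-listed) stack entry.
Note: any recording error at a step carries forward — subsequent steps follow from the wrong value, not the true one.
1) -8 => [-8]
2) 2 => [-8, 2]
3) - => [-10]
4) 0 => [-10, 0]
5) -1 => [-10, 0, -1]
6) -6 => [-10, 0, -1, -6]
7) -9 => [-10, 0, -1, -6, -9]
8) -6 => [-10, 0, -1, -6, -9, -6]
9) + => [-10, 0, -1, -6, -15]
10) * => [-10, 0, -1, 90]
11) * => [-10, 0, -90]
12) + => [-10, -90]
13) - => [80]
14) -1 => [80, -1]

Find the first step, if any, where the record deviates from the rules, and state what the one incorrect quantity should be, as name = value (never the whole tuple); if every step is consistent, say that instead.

Recomputing the run from the initial state:
step 1: [-8]
step 2: [-8, 2]
step 3: [-10]
step 4: [-10, 0]
step 5: [-10, 0, -1]
step 6: [-10, 0, -1, -6]
step 7: [-10, 0, -1, -6, -9]
step 8: [-10, 0, -1, -6, -9, -6]
step 9: [-10, 0, -1, -6, -15]
step 10: [-10, 0, -1, 90]
step 11: [-10, 0, -90]
step 12: [-10, -90]
step 13: [80]
step 14: [80, -1]
This matches the record at every step.

no error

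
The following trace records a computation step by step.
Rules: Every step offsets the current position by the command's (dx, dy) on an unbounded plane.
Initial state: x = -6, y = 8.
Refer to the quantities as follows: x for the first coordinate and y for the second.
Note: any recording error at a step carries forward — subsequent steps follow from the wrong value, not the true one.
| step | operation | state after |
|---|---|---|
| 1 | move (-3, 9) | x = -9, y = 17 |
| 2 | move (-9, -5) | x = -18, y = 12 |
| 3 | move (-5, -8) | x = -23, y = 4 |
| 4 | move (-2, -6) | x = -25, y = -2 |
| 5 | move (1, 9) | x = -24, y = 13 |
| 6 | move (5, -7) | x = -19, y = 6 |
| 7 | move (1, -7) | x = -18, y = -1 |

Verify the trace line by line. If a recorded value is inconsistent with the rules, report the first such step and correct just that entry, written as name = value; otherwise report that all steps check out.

Step 1: x = -6 + (-3) = -9, y = 8 + (9) = 17 — confirmed correct.
Step 2: x = -9 + (-9) = -18, y = 17 + (-5) = 12 — in agreement.
Step 3: x = -18 + (-5) = -23, y = 12 + (-8) = 4 — agrees with the trace.
Step 4: x = -23 + (-2) = -25, y = 4 + (-6) = -2 — checks out.
Step 5: x = -25 + (1) = -24, y = -2 + (9) = 7 — the trace disagrees here.
So the first discrepancy is step 5, where the right value is y = 7.

step 5, y = 7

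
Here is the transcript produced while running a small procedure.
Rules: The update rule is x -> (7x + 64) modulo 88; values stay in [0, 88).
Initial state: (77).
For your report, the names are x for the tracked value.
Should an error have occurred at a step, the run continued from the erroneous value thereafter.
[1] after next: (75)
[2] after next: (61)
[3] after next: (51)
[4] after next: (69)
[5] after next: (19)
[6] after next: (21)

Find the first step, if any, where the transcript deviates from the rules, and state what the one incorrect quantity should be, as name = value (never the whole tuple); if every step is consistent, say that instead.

step 1: x = (7*77 + 64) mod 88 = 75 -> agrees with the transcript
step 2: x = (7*75 + 64) mod 88 = 61 -> same as recorded
step 3: x = (7*61 + 64) mod 88 = 51 -> in agreement
step 4: x = (7*51 + 64) mod 88 = 69 -> same as recorded
step 5: x = (7*69 + 64) mod 88 = 19 -> in agreement
step 6: x = (7*19 + 64) mod 88 = 21 -> agrees with the transcript
No step deviates from the rules.

no error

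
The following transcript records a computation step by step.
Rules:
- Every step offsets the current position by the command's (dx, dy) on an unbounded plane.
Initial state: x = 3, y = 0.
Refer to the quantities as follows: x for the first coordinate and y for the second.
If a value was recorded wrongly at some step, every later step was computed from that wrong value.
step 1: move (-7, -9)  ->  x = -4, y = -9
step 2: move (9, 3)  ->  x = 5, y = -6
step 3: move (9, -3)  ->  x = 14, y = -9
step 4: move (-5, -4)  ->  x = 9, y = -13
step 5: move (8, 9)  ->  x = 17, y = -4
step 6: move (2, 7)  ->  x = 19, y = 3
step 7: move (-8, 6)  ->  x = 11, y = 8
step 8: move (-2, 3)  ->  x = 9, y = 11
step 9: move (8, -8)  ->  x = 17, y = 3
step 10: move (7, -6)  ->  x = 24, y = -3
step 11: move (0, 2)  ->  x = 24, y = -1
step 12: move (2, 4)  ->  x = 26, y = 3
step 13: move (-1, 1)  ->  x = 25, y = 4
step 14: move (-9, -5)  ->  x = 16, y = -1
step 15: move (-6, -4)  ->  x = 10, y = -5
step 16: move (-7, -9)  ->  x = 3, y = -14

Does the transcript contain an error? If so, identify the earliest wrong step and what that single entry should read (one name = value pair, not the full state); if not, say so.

Step 1: x = 3 + (-7) = -4, y = 0 + (-9) = -9 — agrees with the transcript.
Step 2: x = -4 + (9) = 5, y = -9 + (3) = -6 — consistent with the transcript.
Step 3: x = 5 + (9) = 14, y = -6 + (-3) = -9 — consistent with the transcript.
Step 4: x = 14 + (-5) = 9, y = -9 + (-4) = -13 — confirmed correct.
Step 5: x = 9 + (8) = 17, y = -13 + (9) = -4 — verified.
Step 6: x = 17 + (2) = 19, y = -4 + (7) = 3 — matches.
Step 7: x = 19 + (-8) = 11, y = 3 + (6) = 9 — the transcript has a different value.
Step 7 is the first one off; corrected, y = 9.

step 7, y = 9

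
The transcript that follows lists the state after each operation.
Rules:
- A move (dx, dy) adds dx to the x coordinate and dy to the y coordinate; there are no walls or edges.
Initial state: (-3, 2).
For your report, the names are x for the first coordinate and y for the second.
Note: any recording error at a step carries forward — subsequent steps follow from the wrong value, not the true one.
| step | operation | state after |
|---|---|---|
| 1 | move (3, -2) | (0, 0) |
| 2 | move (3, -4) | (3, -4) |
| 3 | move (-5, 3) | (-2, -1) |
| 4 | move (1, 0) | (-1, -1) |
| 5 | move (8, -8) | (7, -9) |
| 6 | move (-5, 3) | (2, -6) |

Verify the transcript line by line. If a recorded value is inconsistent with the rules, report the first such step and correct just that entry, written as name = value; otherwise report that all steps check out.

Recomputing the run from the initial state:
step 1: x = 0, y = 0
step 2: x = 3, y = -4
step 3: x = -2, y = -1
step 4: x = -1, y = -1
step 5: x = 7, y = -9
step 6: x = 2, y = -6
This matches the transcript at every step.

no error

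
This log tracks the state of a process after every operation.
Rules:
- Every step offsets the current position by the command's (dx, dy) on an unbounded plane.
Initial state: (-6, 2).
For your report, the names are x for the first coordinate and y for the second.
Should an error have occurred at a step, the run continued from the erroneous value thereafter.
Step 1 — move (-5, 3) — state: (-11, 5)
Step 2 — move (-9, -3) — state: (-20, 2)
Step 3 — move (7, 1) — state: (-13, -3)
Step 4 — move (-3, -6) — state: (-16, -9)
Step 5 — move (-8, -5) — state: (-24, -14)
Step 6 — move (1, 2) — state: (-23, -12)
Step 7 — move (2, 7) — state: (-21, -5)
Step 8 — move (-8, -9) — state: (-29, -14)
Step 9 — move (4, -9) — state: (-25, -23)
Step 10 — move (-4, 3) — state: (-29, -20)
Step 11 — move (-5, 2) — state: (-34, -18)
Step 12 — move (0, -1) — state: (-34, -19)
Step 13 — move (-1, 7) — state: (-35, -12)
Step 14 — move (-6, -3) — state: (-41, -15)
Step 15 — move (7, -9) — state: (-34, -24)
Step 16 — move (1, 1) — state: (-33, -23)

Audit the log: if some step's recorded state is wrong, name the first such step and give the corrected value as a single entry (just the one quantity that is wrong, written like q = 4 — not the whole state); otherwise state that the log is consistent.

1. x = -6 + (-5) = -11, y = 2 + (3) = 5 (same as recorded)
2. x = -11 + (-9) = -20, y = 5 + (-3) = 2 (checks out)
3. x = -20 + (7) = -13, y = 2 + (1) = 3 (a discrepancy with the log)
The earliest wrong entry is at step 3: it should read y = 3.

step 3, y = 3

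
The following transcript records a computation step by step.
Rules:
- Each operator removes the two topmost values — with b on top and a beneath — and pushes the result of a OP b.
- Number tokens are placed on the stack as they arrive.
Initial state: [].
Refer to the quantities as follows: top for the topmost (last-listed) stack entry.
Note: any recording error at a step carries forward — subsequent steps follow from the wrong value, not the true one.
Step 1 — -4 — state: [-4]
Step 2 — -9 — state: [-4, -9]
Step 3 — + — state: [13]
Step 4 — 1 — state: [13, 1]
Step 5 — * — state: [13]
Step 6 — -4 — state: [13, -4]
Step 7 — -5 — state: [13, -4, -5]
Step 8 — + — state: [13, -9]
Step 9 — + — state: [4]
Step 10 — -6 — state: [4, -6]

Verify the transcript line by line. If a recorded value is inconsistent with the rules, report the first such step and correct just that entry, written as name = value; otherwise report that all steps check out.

step 3, top = -13

step 1: push -4: top = -4 -> matches
step 2: push -9: top = -9 -> consistent with the transcript
step 3: -4 + -9 = -13 -> the transcript has a different value
Step 3 is the first one off; corrected, top = -13.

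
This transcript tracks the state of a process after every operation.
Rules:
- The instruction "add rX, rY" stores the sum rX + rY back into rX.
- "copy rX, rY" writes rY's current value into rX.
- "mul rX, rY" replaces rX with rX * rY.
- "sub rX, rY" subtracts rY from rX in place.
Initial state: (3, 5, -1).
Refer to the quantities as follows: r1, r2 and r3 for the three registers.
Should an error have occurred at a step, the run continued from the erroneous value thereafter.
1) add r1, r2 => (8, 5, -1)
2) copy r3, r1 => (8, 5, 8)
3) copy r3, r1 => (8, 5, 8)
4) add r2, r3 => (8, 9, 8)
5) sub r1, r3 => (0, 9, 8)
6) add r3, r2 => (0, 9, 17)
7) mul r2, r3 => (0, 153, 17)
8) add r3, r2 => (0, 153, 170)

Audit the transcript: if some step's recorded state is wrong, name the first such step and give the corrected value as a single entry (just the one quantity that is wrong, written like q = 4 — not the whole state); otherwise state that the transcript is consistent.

step 4, r2 = 13

step 1: r1 = 3 + 5 = 8 -> checks out
step 2: r3 = 8 -> confirmed correct
step 3: r3 = 8 -> same as recorded
step 4: r2 = 5 + 8 = 13 -> the entry is off here
That makes step 4 the first incorrect line — r2 = 13 is what it should show.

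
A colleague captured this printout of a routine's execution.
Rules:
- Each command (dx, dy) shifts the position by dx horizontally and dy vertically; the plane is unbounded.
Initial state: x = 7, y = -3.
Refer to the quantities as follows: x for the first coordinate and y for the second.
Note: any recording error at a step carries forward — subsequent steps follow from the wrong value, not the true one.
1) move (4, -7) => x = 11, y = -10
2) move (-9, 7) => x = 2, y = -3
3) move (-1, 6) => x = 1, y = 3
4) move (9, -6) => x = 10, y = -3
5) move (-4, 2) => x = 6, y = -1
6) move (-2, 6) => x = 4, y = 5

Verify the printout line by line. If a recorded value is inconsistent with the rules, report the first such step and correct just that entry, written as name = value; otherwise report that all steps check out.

no error

Recomputing the run from the initial state:
step 1: x = 11, y = -10
step 2: x = 2, y = -3
step 3: x = 1, y = 3
step 4: x = 10, y = -3
step 5: x = 6, y = -1
step 6: x = 4, y = 5
This matches the printout at every step.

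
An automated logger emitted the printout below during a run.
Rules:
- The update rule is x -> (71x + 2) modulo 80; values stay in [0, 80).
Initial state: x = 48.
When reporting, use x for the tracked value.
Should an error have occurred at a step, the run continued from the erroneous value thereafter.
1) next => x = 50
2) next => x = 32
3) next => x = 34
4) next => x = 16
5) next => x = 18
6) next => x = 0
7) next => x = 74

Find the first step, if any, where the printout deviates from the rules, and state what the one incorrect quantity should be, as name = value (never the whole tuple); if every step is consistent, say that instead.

step 7, x = 2

1. x = (71*48 + 2) mod 80 = 50 (in agreement)
2. x = (71*50 + 2) mod 80 = 32 (confirmed correct)
3. x = (71*32 + 2) mod 80 = 34 (checks out)
4. x = (71*34 + 2) mod 80 = 16 (verified)
5. x = (71*16 + 2) mod 80 = 18 (in agreement)
6. x = (71*18 + 2) mod 80 = 0 (in agreement)
7. x = (71*0 + 2) mod 80 = 2 (the recorded entry deviates here)
Step 7 is the first one off; corrected, x = 2.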